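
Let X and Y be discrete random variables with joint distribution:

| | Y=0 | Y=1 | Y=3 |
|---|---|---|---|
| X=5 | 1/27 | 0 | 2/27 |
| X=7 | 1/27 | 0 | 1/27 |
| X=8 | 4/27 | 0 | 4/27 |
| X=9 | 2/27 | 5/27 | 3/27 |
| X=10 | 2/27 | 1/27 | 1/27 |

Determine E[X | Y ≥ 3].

86/11

P(Y ≥ 3) = 11/27.
Summing X·P(X=x,Y=y) over the conditioning event gives 86/27.
E[X | Y ≥ 3] = (86/27) / (11/27) = 86/11.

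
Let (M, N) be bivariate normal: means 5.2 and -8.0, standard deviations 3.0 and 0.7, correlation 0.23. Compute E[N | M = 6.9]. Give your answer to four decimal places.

-7.9088

For a bivariate normal, E[N | M=x] = μ_N + ρ·(σ_N/σ_M)·(x − μ_M).
E[N | M=6.9] = -8.0 + (0.23)·(0.7/3.0)·(6.9 − (5.2)) = -8.0 + (0.053667)·(1.7) = -7.9088.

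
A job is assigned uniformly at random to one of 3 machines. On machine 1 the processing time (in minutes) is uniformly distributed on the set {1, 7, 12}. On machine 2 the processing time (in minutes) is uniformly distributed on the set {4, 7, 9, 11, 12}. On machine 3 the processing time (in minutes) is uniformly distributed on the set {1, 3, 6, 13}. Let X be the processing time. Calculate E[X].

1261/180

E[X | machine 1] = (1+7+12)/3 = 20/3.
E[X | machine 2] = (4+7+9+11+12)/5 = 43/5.
E[X | machine 3] = (1+3+6+13)/4 = 23/4.
E[X] = (1/3)·(20/3) + (1/3)·(43/5) + (1/3)·(23/4) = 1261/180.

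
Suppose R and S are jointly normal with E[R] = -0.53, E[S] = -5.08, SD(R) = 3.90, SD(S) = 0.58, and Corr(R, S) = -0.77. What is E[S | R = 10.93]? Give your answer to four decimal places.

E[S | R=x] = μ_S + ρ(σ_S/σ_R)(x − μ_R) for jointly normal variables.
E[S | R=10.93] = -5.08 + (-0.77)·(0.58/3.90)·(10.93 − (-0.53)) = -5.08 + (-0.11451)·(11.46) = -6.3923.

-6.3923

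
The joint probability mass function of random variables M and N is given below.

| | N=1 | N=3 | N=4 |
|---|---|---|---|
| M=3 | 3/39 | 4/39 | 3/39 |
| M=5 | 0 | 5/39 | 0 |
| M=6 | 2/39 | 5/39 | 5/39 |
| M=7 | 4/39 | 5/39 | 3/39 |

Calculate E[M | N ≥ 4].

P(N ≥ 4) = 11/39.
Σ M·P over the event = 3·(3/39) + 6·(5/39) + 7·(3/39) = 20/13.
E[M | N ≥ 4] = (20/13) / (11/39) = 60/11.

60/11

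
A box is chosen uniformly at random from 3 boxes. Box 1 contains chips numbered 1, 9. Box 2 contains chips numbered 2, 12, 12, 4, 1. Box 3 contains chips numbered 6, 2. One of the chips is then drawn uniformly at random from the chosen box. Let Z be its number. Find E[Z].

E[Z | box 1] = (1+9)/2 = 5.
E[Z | box 2] = (2+12+12+4+1)/5 = 31/5.
E[Z | box 3] = (6+2)/2 = 4.
E[Z] = (1/3)·(5) + (1/3)·(31/5) + (1/3)·(4) = 76/15.

76/15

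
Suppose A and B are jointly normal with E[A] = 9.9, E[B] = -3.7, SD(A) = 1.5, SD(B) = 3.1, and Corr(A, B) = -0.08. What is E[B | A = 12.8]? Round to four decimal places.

For a bivariate normal, E[B | A=x] = μ_B + ρ·(σ_B/σ_A)·(x − μ_A).
E[B | A=12.8] = -3.7 + (-0.08)·(3.1/1.5)·(12.8 − (9.9)) = -3.7 + (-0.16533)·(2.9) = -4.1795.

-4.1795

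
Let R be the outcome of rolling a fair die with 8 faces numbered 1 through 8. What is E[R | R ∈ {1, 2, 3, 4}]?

P(R ∈ {1, 2, 3, 4}) = 1/2.
Σ over the event: 1·1/8 + 2·1/8 + 3·1/8 + 4·1/8 = 5/4.
E[R | R ∈ {1, 2, 3, 4}] = (5/4) / (1/2) = 5/2.

5/2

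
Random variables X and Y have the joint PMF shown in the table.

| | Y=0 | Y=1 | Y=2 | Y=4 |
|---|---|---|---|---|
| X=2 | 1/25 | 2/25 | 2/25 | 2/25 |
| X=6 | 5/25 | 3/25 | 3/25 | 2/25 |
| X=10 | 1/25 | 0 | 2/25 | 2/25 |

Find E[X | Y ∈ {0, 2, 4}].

P(Y ∈ {0, 2, 4}) = 4/5.
Summing X·P(X=x,Y=y) over the conditioning event gives 24/5.
E[X | Y ∈ {0, 2, 4}] = (24/5) / (4/5) = 6.

6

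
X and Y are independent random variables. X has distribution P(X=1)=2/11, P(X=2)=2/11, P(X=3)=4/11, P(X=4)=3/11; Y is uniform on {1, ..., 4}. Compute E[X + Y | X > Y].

P(X > Y) = 19/44.
Summing (X+Y)·P(x,y) over outcomes with X > Y gives 24/11.
E[X + Y | X > Y] = (24/11) / (19/44) = 96/19.

96/19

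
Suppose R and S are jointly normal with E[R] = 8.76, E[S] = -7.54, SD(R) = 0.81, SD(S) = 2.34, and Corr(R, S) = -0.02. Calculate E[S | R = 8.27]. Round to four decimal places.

-7.5117

E[S | R=x] = μ_S + ρ(σ_S/σ_R)(x − μ_R) for jointly normal variables.
E[S | R=8.27] = -7.54 + (-0.02)·(2.34/0.81)·(8.27 − (8.76)) = -7.54 + (-0.057778)·(-0.49) = -7.5117.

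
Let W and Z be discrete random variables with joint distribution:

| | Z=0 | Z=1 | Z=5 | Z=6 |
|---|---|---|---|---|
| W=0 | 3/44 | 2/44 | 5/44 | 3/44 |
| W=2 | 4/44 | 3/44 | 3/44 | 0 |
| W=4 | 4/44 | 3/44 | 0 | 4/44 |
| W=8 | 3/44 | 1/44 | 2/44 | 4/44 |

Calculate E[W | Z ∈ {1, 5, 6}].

P(Z ∈ {1, 5, 6}) = 15/22.
Summing W·P(W=x,Z=y) over the conditioning event gives 24/11.
E[W | Z ∈ {1, 5, 6}] = (24/11) / (15/22) = 16/5.

16/5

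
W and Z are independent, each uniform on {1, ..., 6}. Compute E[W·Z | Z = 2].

7

Outcomes with Z = 2: (1,2), (2,2), (3,2), (4,2), (5,2), (6,2), each with probability 1/36.
E[W·Z | Z = 2] = (2 + 4 + 6 + 8 + 10 + 12) / 6 = 7.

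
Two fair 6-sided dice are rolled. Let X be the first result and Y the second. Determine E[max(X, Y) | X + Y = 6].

21/5

P(X + Y = 6) = 5/36.
Summing max(X,Y)·P(x,y) over outcomes with X + Y = 6 gives 7/12.
E[max(X, Y) | X + Y = 6] = (7/12) / (5/36) = 21/5.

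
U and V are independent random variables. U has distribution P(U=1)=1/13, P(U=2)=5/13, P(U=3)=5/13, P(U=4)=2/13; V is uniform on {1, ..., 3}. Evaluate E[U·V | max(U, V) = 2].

32/11

P(max(U, V) = 2) = 11/39.
Summing UV·P(x,y) over outcomes with max(U, V) = 2 gives 32/39.
E[U·V | max(U, V) = 2] = (32/39) / (11/39) = 32/11.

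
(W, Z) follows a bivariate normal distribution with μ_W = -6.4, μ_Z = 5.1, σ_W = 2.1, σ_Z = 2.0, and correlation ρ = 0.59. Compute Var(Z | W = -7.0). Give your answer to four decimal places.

2.6076

For a bivariate normal, Var(Z | W=x) = σ_Z²(1 − ρ²).
Var(Z | W=-7.0) = (2.0)²·(1 − (0.59)²) = 4·0.6519 = 2.6076.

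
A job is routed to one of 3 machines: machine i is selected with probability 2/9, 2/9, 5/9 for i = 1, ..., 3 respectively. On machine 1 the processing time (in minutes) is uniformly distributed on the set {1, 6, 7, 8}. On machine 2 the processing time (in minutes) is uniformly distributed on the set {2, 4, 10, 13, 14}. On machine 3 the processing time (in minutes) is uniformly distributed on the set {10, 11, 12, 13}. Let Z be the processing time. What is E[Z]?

857/90

E[Z | machine 1] = (1+6+7+8)/4 = 11/2.
E[Z | machine 2] = (2+4+10+13+14)/5 = 43/5.
E[Z | machine 3] = (10+11+12+13)/4 = 23/2.
By the law of total expectation,
E[Z] = (2/9)·(11/2) + (2/9)·(43/5) + (5/9)·(23/2) = 857/90.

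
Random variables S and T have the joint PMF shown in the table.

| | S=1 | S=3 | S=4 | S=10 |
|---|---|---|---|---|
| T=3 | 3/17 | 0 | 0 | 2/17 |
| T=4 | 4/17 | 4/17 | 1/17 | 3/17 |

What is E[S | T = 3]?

P(T = 3) = 5/17.
Σ S·P over the event = 1·(3/17) + 10·(2/17) = 23/17.
E[S | T = 3] = (23/17) / (5/17) = 23/5.

23/5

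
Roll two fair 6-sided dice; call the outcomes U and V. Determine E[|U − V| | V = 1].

P(V = 1) = 1/6.
Summing |U−V|·P(x,y) over outcomes with V = 1 gives 5/12.
E[|U − V| | V = 1] = (5/12) / (1/6) = 5/2.

5/2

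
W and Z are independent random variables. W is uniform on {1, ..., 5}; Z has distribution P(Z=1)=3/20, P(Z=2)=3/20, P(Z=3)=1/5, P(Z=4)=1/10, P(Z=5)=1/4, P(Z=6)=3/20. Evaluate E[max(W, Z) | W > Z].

4

P(W > Z) = 31/100.
Summing max(W,Z)·P(x,y) over outcomes with W > Z gives 31/25.
E[max(W, Z) | W > Z] = (31/25) / (31/100) = 4.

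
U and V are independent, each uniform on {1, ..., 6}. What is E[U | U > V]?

14/3

P(U > V) = 5/12.
Summing U·P(x,y) over outcomes with U > V gives 35/18.
E[U | U > V] = (35/18) / (5/12) = 14/3.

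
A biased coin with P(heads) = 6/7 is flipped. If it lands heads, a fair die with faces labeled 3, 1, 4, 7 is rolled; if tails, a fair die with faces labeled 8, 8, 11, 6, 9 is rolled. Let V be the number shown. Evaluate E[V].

309/70

E[V | heads] = (3+1+4+7)/4 = 15/4.
E[V | tails] = (8+8+11+6+9)/5 = 42/5.
E[V] = (6/7)·(15/4) + (1/7)·(42/5) = 309/70.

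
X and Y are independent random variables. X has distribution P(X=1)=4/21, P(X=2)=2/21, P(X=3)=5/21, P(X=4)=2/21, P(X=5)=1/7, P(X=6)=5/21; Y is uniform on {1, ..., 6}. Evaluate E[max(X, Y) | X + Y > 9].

135/23

P(X + Y > 9) = 23/126.
Summing max(X,Y)·P(x,y) over outcomes with X + Y > 9 gives 15/14.
E[max(X, Y) | X + Y > 9] = (15/14) / (23/126) = 135/23.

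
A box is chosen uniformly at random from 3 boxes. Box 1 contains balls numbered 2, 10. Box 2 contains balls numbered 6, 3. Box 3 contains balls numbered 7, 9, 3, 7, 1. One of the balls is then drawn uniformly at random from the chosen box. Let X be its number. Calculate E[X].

53/10

E[X | box 1] = (2+10)/2 = 6.
E[X | box 2] = (6+3)/2 = 9/2.
E[X | box 3] = (7+9+3+7+1)/5 = 27/5.
By the law of total expectation,
E[X] = (1/3)·(6) + (1/3)·(9/2) + (1/3)·(27/5) = 53/10.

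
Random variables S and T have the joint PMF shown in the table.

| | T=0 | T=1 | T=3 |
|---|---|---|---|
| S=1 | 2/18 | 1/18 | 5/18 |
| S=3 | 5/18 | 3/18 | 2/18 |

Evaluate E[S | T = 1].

P(T = 1) = 2/9.
Summing S·P(S=x,T=y) over the conditioning event gives 5/9.
E[S | T = 1] = (5/9) / (2/9) = 5/2.

5/2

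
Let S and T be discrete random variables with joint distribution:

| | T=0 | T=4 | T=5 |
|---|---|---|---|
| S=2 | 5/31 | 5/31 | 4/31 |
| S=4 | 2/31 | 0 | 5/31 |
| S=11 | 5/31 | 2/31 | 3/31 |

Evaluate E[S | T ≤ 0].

P(T ≤ 0) = 12/31.
Σ S·P over the event = 2·(5/31) + 4·(2/31) + 11·(5/31) = 73/31.
E[S | T ≤ 0] = (73/31) / (12/31) = 73/12.

73/12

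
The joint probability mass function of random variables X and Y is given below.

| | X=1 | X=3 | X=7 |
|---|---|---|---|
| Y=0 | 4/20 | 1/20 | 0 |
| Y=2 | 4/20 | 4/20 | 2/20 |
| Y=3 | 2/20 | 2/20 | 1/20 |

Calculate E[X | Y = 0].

P(Y = 0) = 1/4.
Summing X·P(X=x,Y=y) over the conditioning event gives 7/20.
E[X | Y = 0] = (7/20) / (1/4) = 7/5.

7/5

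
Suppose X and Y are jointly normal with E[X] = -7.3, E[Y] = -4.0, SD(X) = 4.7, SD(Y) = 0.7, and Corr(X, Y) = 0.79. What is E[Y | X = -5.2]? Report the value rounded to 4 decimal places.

-3.7529

For a bivariate normal, E[Y | X=x] = μ_Y + ρ·(σ_Y/σ_X)·(x − μ_X).
E[Y | X=-5.2] = -4.0 + (0.79)·(0.7/4.7)·(-5.2 − (-7.3)) = -4.0 + (0.11766)·(2.1) = -3.7529.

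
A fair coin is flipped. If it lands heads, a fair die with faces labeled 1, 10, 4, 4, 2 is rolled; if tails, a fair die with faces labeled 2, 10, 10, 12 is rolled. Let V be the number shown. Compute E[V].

E[V | heads] = (1+10+4+4+2)/5 = 21/5.
E[V | tails] = (2+10+10+12)/4 = 17/2.
By the law of total expectation,
E[V] = (1/2)·(21/5) + (1/2)·(17/2) = 127/20.

127/20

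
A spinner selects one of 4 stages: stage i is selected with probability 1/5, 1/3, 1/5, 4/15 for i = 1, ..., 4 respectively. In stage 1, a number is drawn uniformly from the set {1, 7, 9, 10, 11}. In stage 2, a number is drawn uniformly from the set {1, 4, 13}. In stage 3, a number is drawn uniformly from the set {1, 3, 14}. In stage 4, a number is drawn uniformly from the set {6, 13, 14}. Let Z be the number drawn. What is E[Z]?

E[Z | stage 1] = (1+7+9+10+11)/5 = 38/5.
E[Z | stage 2] = (1+4+13)/3 = 6.
E[Z | stage 3] = (1+3+14)/3 = 6.
E[Z | stage 4] = (6+13+14)/3 = 11.
By the law of total expectation,
E[Z] = (1/5)·(38/5) + (1/3)·(6) + (1/5)·(6) + (4/15)·(11) = 574/75.

574/75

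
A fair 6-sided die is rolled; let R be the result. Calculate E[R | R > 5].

6

Given R > 5, R is equally likely to be any of {6}.
E[R | R > 5] = (6) / 1 = 6.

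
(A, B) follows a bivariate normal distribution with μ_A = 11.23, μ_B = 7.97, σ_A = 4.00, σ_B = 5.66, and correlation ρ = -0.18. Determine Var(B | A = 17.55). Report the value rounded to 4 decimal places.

The conditional variance in a bivariate normal is σ_B²(1 − ρ²), independent of x.
Var(B | A=17.55) = (5.66)²·(1 − (-0.18)²) = 32.0356·0.9676 = 30.9976.

30.9976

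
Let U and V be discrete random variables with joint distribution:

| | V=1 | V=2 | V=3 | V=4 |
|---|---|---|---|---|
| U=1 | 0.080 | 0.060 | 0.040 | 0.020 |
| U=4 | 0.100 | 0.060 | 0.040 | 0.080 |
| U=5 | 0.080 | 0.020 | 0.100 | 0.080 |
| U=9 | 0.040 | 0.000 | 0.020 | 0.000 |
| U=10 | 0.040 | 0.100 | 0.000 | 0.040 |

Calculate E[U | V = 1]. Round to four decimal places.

4.8235

P(V = 1) = 0.340.
Σ U·P over the event = 1·(0.080) + 4·(0.100) + 5·(0.080) + 9·(0.040) + 10·(0.040) = 1.640.
E[U | V = 1] = (1.640) / (0.340) = 4.8235.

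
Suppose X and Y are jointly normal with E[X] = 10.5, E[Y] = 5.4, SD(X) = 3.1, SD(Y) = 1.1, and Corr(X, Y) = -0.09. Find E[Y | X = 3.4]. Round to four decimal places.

5.6267

For a bivariate normal, E[Y | X=x] = μ_Y + ρ·(σ_Y/σ_X)·(x − μ_X).
E[Y | X=3.4] = 5.4 + (-0.09)·(1.1/3.1)·(3.4 − (10.5)) = 5.4 + (-0.031935)·(-7.1) = 5.6267.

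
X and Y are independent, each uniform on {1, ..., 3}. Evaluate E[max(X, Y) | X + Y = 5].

3

Outcomes with X + Y = 5: (2,3), (3,2), each with probability 1/9.
E[max(X, Y) | X + Y = 5] = (3 + 3) / 2 = 3.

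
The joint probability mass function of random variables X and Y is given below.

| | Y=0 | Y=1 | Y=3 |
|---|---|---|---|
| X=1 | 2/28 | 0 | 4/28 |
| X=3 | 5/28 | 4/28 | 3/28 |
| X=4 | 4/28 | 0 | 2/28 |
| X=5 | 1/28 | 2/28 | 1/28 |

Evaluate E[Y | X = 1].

2

P(X = 1) = 3/14.
Summing Y·P(X=x,Y=y) over the conditioning event gives 3/7.
E[Y | X = 1] = (3/7) / (3/14) = 2.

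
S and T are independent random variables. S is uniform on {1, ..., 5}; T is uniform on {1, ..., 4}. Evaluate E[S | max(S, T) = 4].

22/7

Outcomes with max(S, T) = 4: (1,4), (2,4), (3,4), (4,1), (4,2), (4,3), (4,4), each with probability 1/20.
E[S | max(S, T) = 4] = (1 + 2 + 3 + 4 + 4 + 4 + 4) / 7 = 22/7.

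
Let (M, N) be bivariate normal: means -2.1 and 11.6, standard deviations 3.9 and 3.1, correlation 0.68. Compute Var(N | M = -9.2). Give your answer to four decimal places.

5.1663

The conditional variance in a bivariate normal is σ_N²(1 − ρ²), independent of x.
Var(N | M=-9.2) = (3.1)²·(1 − (0.68)²) = 9.61·0.5376 = 5.1663.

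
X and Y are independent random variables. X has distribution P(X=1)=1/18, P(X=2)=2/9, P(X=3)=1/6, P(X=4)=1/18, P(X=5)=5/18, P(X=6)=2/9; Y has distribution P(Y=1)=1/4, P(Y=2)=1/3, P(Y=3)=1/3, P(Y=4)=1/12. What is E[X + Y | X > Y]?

P(X > Y) = 19/27.
Summing (X+Y)·P(x,y) over outcomes with X > Y gives 515/108.
E[X + Y | X > Y] = (515/108) / (19/27) = 515/76.

515/76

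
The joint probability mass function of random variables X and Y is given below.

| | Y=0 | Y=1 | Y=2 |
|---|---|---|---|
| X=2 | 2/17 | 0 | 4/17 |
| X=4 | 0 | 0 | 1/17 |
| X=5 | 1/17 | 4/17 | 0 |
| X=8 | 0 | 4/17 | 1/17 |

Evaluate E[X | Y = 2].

10/3

P(Y = 2) = 6/17.
Σ X·P over the event = 2·(4/17) + 4·(1/17) + 8·(1/17) = 20/17.
E[X | Y = 2] = (20/17) / (6/17) = 10/3.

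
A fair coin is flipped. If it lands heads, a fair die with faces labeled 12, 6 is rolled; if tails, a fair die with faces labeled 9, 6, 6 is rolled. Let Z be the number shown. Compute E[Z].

8

E[Z | heads] = (12+6)/2 = 9.
E[Z | tails] = (9+6+6)/3 = 7.
E[Z] = (1/2)·(9) + (1/2)·(7) = 8.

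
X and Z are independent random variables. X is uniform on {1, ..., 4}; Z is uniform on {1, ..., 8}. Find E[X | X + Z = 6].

5/2

Outcomes with X + Z = 6: (1,5), (2,4), (3,3), (4,2), each with probability 1/32.
E[X | X + Z = 6] = (1 + 2 + 3 + 4) / 4 = 5/2.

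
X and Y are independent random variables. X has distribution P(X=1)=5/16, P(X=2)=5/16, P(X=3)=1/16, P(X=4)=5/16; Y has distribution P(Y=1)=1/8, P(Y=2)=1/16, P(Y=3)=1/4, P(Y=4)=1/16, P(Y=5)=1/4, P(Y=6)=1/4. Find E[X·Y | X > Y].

P(X > Y) = 3/16.
Summing XY·P(x,y) over outcomes with X > Y gives 11/8.
E[X·Y | X > Y] = (11/8) / (3/16) = 22/3.

22/3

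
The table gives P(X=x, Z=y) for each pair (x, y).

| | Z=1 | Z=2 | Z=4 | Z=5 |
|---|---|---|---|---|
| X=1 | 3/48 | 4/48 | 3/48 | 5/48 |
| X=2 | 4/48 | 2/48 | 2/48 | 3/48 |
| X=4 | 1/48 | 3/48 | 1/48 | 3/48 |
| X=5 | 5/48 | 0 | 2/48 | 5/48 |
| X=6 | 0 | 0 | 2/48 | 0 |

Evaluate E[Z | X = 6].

P(X = 6) = 1/24.
Σ Z·P over the event = 4·(2/48) = 1/6.
E[Z | X = 6] = (1/6) / (1/24) = 4.

4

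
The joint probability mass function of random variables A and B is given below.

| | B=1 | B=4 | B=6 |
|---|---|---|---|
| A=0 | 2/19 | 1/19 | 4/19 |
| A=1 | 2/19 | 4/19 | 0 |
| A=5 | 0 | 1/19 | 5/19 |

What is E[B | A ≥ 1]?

13/3

P(A ≥ 1) = 12/19.
Σ B·P over the event = 1·(2/19) + 4·(4/19) + 4·(1/19) + 6·(5/19) = 52/19.
E[B | A ≥ 1] = (52/19) / (12/19) = 13/3.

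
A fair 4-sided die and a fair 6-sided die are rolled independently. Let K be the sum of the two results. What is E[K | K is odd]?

P(K is odd) = 1/2.
Σ over the event: 3·1/12 + 5·1/6 + 7·1/6 + 9·1/12 = 3.
E[K | K is odd] = (3) / (1/2) = 6.

6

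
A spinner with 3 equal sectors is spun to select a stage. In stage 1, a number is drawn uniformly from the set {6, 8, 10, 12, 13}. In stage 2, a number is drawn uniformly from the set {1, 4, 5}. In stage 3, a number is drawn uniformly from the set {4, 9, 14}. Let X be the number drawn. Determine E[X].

E[X | stage 1] = (6+8+10+12+13)/5 = 49/5.
E[X | stage 2] = (1+4+5)/3 = 10/3.
E[X | stage 3] = (4+9+14)/3 = 9.
By the law of total expectation,
E[X] = (1/3)·(49/5) + (1/3)·(10/3) + (1/3)·(9) = 332/45.

332/45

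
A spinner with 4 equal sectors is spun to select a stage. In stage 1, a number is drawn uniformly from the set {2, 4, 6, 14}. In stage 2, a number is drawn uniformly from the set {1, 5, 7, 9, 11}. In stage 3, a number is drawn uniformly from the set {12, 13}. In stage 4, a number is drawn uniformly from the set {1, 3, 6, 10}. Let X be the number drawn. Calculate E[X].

E[X | stage 1] = (2+4+6+14)/4 = 13/2.
E[X | stage 2] = (1+5+7+9+11)/5 = 33/5.
E[X | stage 3] = (12+13)/2 = 25/2.
E[X | stage 4] = (1+3+6+10)/4 = 5.
E[X] = (1/4)·(13/2) + (1/4)·(33/5) + (1/4)·(25/2) + (1/4)·(5) = 153/20.

153/20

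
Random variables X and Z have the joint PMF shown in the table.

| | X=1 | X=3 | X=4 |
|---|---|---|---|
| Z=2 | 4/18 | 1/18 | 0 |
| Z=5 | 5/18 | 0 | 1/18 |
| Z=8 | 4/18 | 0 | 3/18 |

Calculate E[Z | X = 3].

2

P(X = 3) = 1/18.
Σ Z·P over the event = 2·(1/18) = 1/9.
E[Z | X = 3] = (1/9) / (1/18) = 2.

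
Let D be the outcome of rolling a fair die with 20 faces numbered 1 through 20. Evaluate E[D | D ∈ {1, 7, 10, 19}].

37/4

P(D ∈ {1, 7, 10, 19}) = 1/5.
Σ over the event: 1·1/20 + 7·1/20 + 10·1/20 + 19·1/20 = 37/20.
E[D | D ∈ {1, 7, 10, 19}] = (37/20) / (1/5) = 37/4.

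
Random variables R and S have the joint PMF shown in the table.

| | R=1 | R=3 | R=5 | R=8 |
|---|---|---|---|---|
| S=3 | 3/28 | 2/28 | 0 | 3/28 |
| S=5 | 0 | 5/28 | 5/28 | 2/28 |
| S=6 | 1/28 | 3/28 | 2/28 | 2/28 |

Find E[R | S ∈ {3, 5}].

89/20

P(S ∈ {3, 5}) = 5/7.
Summing R·P(R=x,S=y) over the conditioning event gives 89/28.
E[R | S ∈ {3, 5}] = (89/28) / (5/7) = 89/20.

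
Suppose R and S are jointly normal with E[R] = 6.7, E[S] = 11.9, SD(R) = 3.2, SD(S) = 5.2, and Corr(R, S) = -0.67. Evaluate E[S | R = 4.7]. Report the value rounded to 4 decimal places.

14.0775

The regression of S on R has slope ρ·σ_S/σ_R and passes through (μ_R, μ_S).
E[S | R=4.7] = 11.9 + (-0.67)·(5.2/3.2)·(4.7 − (6.7)) = 11.9 + (-1.08875)·(-2) = 14.0775.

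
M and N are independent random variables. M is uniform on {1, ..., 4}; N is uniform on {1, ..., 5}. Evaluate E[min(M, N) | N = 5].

5/2

P(N = 5) = 1/5.
Summing min(M,N)·P(x,y) over outcomes with N = 5 gives 1/2.
E[min(M, N) | N = 5] = (1/2) / (1/5) = 5/2.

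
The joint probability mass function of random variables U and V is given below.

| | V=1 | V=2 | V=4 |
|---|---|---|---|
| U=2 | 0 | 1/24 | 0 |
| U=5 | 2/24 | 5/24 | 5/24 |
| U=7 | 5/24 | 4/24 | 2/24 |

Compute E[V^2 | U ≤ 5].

106/13

P(U ≤ 5) = 13/24.
Σ V^2·P over the event = 4·(1/24) + 1·(2/24) + 4·(5/24) + 16·(5/24) = 53/12.
E[V^2 | U ≤ 5] = (53/12) / (13/24) = 106/13.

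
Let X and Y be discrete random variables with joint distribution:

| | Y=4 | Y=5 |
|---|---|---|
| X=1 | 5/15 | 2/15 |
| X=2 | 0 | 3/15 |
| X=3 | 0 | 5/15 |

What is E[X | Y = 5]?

P(Y = 5) = 2/3.
Σ X·P over the event = 1·(2/15) + 2·(3/15) + 3·(5/15) = 23/15.
E[X | Y = 5] = (23/15) / (2/3) = 23/10.

23/10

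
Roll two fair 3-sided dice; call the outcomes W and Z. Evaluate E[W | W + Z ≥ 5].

P(W + Z ≥ 5) = 1/3.
Summing W·P(x,y) over outcomes with W + Z ≥ 5 gives 8/9.
E[W | W + Z ≥ 5] = (8/9) / (1/3) = 8/3.

8/3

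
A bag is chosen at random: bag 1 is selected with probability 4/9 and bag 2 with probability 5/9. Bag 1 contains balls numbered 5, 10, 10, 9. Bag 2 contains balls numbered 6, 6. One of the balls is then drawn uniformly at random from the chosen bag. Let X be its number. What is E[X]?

64/9

E[X | bag 1] = (5+10+10+9)/4 = 17/2.
E[X | bag 2] = (6+6)/2 = 6.
By the law of total expectation,
E[X] = (4/9)·(17/2) + (5/9)·(6) = 64/9.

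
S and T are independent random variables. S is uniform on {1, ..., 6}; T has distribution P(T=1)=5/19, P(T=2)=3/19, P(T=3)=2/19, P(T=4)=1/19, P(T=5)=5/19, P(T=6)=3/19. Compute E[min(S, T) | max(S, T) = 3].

23/14

P(max(S, T) = 3) = 7/57.
Summing min(S,T)·P(x,y) over outcomes with max(S, T) = 3 gives 23/114.
E[min(S, T) | max(S, T) = 3] = (23/114) / (7/57) = 23/14.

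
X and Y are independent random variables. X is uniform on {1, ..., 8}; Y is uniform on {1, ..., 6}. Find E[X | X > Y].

160/27

P(X > Y) = 9/16.
Summing X·P(x,y) over outcomes with X > Y gives 10/3.
E[X | X > Y] = (10/3) / (9/16) = 160/27.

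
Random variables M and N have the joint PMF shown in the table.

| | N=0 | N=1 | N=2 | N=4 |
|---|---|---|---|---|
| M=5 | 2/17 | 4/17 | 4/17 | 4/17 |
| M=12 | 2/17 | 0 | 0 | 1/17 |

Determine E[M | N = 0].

P(N = 0) = 4/17.
Σ M·P over the event = 5·(2/17) + 12·(2/17) = 2.
E[M | N = 0] = (2) / (4/17) = 17/2.

17/2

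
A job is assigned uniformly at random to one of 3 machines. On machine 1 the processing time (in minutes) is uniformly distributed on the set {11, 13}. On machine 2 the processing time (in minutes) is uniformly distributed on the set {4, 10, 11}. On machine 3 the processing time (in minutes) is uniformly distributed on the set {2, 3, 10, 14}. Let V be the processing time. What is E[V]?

E[V | machine 1] = (11+13)/2 = 12.
E[V | machine 2] = (4+10+11)/3 = 25/3.
E[V | machine 3] = (2+3+10+14)/4 = 29/4.
By the law of total expectation,
E[V] = (1/3)·(12) + (1/3)·(25/3) + (1/3)·(29/4) = 331/36.

331/36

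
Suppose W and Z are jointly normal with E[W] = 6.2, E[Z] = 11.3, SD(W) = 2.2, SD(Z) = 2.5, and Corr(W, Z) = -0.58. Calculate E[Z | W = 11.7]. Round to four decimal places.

The regression of Z on W has slope ρ·σ_Z/σ_W and passes through (μ_W, μ_Z).
E[Z | W=11.7] = 11.3 + (-0.58)·(2.5/2.2)·(11.7 − (6.2)) = 11.3 + (-0.65909)·(5.5) = 7.6750.

7.6750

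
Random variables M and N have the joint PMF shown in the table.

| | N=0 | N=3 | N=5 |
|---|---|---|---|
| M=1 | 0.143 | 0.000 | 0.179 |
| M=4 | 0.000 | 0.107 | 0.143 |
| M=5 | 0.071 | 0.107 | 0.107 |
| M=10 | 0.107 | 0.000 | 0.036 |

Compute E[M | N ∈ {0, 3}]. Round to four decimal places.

4.7308

P(N ∈ {0, 3}) = 0.535.
Summing M·P(M=x,N=y) over the conditioning event gives 2.531.
E[M | N ∈ {0, 3}] = (2.531) / (0.535) = 4.7308.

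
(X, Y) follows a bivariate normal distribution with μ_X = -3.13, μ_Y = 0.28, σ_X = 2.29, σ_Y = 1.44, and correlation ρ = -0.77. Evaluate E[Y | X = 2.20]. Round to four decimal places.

The regression of Y on X has slope ρ·σ_Y/σ_X and passes through (μ_X, μ_Y).
E[Y | X=2.20] = 0.28 + (-0.77)·(1.44/2.29)·(2.20 − (-3.13)) = 0.28 + (-0.48419)·(5.33) = -2.3007.

-2.3007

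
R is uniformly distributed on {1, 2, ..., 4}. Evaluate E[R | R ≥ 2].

Given R ≥ 2, R is equally likely to be any of {2, 3, 4}.
E[R | R ≥ 2] = (2 + 3 + 4) / 3 = 3.

3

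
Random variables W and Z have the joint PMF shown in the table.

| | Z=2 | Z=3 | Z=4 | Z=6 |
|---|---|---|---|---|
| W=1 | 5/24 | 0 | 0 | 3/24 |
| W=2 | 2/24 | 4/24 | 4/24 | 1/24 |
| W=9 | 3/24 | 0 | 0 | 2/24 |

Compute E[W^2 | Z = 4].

4

P(Z = 4) = 1/6.
Summing W^2·P(W=x,Z=y) over the conditioning event gives 2/3.
E[W^2 | Z = 4] = (2/3) / (1/6) = 4.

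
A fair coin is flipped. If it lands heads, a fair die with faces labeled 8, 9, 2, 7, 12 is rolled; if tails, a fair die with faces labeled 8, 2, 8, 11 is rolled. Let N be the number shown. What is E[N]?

E[N | heads] = (8+9+2+7+12)/5 = 38/5.
E[N | tails] = (8+2+8+11)/4 = 29/4.
By the law of total expectation,
E[N] = (1/2)·(38/5) + (1/2)·(29/4) = 297/40.

297/40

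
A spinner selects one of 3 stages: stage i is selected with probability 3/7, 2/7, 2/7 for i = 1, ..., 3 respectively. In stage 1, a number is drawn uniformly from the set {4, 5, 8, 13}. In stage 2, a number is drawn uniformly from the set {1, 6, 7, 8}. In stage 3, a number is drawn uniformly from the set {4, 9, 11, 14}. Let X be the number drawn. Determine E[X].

15/2

E[X | stage 1] = (4+5+8+13)/4 = 15/2.
E[X | stage 2] = (1+6+7+8)/4 = 11/2.
E[X | stage 3] = (4+9+11+14)/4 = 19/2.
By the law of total expectation,
E[X] = (3/7)·(15/2) + (2/7)·(11/2) + (2/7)·(19/2) = 15/2.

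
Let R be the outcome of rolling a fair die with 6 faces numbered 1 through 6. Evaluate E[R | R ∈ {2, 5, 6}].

13/3

P(R ∈ {2, 5, 6}) = 1/2.
Σ over the event: 2·1/6 + 5·1/6 + 6·1/6 = 13/6.
E[R | R ∈ {2, 5, 6}] = (13/6) / (1/2) = 13/3.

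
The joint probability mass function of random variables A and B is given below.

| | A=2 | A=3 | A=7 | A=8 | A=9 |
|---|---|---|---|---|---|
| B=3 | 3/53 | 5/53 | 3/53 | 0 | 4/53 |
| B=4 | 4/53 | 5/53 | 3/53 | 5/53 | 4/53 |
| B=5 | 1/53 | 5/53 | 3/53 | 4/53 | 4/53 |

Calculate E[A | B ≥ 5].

106/17

P(B ≥ 5) = 17/53.
Σ A·P over the event = 2·(1/53) + 3·(5/53) + 7·(3/53) + 8·(4/53) + 9·(4/53) = 2.
E[A | B ≥ 5] = (2) / (17/53) = 106/17.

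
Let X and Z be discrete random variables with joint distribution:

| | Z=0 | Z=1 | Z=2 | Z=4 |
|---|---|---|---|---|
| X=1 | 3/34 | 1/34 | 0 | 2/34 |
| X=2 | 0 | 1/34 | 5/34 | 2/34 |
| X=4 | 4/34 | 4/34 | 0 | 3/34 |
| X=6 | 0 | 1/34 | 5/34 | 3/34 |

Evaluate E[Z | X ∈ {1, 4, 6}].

24/13

P(X ∈ {1, 4, 6}) = 13/17.
Summing Z·P(X=x,Z=y) over the conditioning event gives 24/17.
E[Z | X ∈ {1, 4, 6}] = (24/17) / (13/17) = 24/13.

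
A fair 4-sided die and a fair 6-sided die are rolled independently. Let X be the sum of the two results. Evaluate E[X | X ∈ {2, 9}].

P(X ∈ {2, 9}) = 1/8.
Σ over the event: 2·1/24 + 9·1/12 = 5/6.
E[X | X ∈ {2, 9}] = (5/6) / (1/8) = 20/3.

20/3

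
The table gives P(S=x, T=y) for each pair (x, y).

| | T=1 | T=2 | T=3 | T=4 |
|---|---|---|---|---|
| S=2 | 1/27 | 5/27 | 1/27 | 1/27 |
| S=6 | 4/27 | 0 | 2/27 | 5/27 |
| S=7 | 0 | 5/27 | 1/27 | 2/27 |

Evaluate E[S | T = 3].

P(T = 3) = 4/27.
Σ S·P over the event = 2·(1/27) + 6·(2/27) + 7·(1/27) = 7/9.
E[S | T = 3] = (7/9) / (4/27) = 21/4.

21/4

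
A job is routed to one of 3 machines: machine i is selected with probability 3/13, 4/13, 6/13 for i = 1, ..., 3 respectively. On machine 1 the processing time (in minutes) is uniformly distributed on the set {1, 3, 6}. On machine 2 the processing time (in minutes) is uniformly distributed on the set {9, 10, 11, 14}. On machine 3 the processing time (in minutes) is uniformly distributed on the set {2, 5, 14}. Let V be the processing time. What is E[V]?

96/13

E[V | machine 1] = (1+3+6)/3 = 10/3.
E[V | machine 2] = (9+10+11+14)/4 = 11.
E[V | machine 3] = (2+5+14)/3 = 7.
E[V] = (3/13)·(10/3) + (4/13)·(11) + (6/13)·(7) = 96/13.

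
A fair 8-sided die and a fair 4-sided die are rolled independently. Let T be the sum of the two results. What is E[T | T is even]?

P(T is even) = 1/2.
Σ over the event: 2·1/32 + 4·3/32 + 6·1/8 + 8·1/8 + 10·3/32 + 12·1/32 = 7/2.
E[T | T is even] = (7/2) / (1/2) = 7.

7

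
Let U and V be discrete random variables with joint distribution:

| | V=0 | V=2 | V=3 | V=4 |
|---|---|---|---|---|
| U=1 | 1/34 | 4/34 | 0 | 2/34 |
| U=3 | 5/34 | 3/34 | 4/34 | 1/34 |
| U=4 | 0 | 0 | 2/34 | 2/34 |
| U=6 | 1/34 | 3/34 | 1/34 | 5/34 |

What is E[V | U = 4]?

7/2

P(U = 4) = 2/17.
Summing V·P(U=x,V=y) over the conditioning event gives 7/17.
E[V | U = 4] = (7/17) / (2/17) = 7/2.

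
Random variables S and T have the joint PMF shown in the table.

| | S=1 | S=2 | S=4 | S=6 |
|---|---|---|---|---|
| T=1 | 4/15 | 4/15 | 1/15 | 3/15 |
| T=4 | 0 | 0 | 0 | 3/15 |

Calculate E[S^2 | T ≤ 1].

12

P(T ≤ 1) = 4/5.
Σ S^2·P over the event = 1·(4/15) + 4·(4/15) + 16·(1/15) + 36·(3/15) = 48/5.
E[S^2 | T ≤ 1] = (48/5) / (4/5) = 12.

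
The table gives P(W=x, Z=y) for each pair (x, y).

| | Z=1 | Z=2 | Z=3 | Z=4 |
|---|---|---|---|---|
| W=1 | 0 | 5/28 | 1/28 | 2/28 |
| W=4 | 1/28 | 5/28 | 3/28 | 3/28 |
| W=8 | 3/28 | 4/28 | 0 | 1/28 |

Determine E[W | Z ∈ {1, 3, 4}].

P(Z ∈ {1, 3, 4}) = 1/2.
Σ W·P over the event = 1·(1/28) + 1·(2/28) + 4·(1/28) + 4·(3/28) + 4·(3/28) + 8·(3/28) + 8·(1/28) = 9/4.
E[W | Z ∈ {1, 3, 4}] = (9/4) / (1/2) = 9/2.

9/2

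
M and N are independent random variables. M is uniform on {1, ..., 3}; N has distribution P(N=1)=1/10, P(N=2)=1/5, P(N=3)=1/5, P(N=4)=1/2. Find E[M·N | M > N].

17/4

P(M > N) = 2/15.
Summing MN·P(x,y) over outcomes with M > N gives 17/30.
E[M·N | M > N] = (17/30) / (2/15) = 17/4.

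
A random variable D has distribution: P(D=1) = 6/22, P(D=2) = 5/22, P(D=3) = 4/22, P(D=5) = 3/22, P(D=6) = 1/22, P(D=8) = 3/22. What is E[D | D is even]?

P(D is even) = 9/22.
Σ over the event: 2·5/22 + 6·1/22 + 8·3/22 = 20/11.
E[D | D is even] = (20/11) / (9/22) = 40/9.

40/9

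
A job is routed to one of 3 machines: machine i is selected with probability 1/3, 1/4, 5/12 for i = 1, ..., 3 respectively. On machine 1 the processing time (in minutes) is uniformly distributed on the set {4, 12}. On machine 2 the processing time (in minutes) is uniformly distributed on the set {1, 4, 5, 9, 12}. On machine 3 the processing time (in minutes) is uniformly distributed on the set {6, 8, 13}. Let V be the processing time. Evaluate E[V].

E[V | machine 1] = (4+12)/2 = 8.
E[V | machine 2] = (1+4+5+9+12)/5 = 31/5.
E[V | machine 3] = (6+8+13)/3 = 9.
E[V] = (1/3)·(8) + (1/4)·(31/5) + (5/12)·(9) = 239/30.

239/30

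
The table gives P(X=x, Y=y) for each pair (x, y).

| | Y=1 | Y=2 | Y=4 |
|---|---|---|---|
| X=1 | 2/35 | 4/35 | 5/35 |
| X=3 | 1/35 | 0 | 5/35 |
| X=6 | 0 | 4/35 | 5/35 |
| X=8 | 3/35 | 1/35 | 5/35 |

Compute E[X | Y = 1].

29/6

P(Y = 1) = 6/35.
Σ X·P over the event = 1·(2/35) + 3·(1/35) + 8·(3/35) = 29/35.
E[X | Y = 1] = (29/35) / (6/35) = 29/6.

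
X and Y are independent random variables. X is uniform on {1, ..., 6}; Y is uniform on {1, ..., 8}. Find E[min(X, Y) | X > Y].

7/3

P(X > Y) = 5/16.
Summing min(X,Y)·P(x,y) over outcomes with X > Y gives 35/48.
E[min(X, Y) | X > Y] = (35/48) / (5/16) = 7/3.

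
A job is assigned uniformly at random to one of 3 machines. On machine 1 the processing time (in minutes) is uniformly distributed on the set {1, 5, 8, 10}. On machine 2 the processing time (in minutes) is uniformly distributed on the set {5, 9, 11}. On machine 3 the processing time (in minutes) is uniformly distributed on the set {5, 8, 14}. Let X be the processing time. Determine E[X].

E[X | machine 1] = (1+5+8+10)/4 = 6.
E[X | machine 2] = (5+9+11)/3 = 25/3.
E[X | machine 3] = (5+8+14)/3 = 9.
By the law of total expectation,
E[X] = (1/3)·(6) + (1/3)·(25/3) + (1/3)·(9) = 70/9.

70/9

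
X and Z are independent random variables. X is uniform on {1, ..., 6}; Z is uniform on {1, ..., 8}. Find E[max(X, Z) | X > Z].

P(X > Z) = 5/16.
Summing max(X,Z)·P(x,y) over outcomes with X > Z gives 35/24.
E[max(X, Z) | X > Z] = (35/24) / (5/16) = 14/3.

14/3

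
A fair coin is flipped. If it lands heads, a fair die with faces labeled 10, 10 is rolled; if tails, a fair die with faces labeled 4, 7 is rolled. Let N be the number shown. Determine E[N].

31/4

E[N | heads] = (10+10)/2 = 10.
E[N | tails] = (4+7)/2 = 11/2.
By the law of total expectation,
E[N] = (1/2)·(10) + (1/2)·(11/2) = 31/4.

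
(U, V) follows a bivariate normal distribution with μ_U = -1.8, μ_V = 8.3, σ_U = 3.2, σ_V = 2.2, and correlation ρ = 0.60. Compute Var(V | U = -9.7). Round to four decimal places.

For a bivariate normal, Var(V | U=x) = σ_V²(1 − ρ²).
Var(V | U=-9.7) = (2.2)²·(1 − (0.60)²) = 4.84·0.64 = 3.0976.

3.0976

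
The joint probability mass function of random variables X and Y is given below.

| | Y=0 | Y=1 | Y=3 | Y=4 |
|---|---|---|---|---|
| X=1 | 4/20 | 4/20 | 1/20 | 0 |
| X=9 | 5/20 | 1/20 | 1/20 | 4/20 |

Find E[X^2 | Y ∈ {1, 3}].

167/7

P(Y ∈ {1, 3}) = 7/20.
Σ X^2·P over the event = 1·(4/20) + 1·(1/20) + 81·(1/20) + 81·(1/20) = 167/20.
E[X^2 | Y ∈ {1, 3}] = (167/20) / (7/20) = 167/7.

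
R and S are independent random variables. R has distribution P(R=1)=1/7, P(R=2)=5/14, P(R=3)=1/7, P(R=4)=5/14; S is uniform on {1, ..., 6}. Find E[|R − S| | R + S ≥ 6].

P(R + S ≥ 6) = 13/21.
Summing |R−S|·P(x,y) over outcomes with R + S ≥ 6 gives 5/4.
E[|R − S| | R + S ≥ 6] = (5/4) / (13/21) = 105/52.

105/52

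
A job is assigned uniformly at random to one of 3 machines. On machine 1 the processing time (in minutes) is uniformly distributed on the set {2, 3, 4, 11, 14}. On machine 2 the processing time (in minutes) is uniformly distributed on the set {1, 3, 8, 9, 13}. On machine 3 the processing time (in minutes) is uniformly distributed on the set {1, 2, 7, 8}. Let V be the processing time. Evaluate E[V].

E[V | machine 1] = (2+3+4+11+14)/5 = 34/5.
E[V | machine 2] = (1+3+8+9+13)/5 = 34/5.
E[V | machine 3] = (1+2+7+8)/4 = 9/2.
By the law of total expectation,
E[V] = (1/3)·(34/5) + (1/3)·(34/5) + (1/3)·(9/2) = 181/30.

181/30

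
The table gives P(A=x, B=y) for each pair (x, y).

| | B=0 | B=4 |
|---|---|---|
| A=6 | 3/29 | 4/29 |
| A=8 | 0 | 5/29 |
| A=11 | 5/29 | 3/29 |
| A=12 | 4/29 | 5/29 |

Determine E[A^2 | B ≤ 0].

1289/12

P(B ≤ 0) = 12/29.
Σ A^2·P over the event = 36·(3/29) + 121·(5/29) + 144·(4/29) = 1289/29.
E[A^2 | B ≤ 0] = (1289/29) / (12/29) = 1289/12.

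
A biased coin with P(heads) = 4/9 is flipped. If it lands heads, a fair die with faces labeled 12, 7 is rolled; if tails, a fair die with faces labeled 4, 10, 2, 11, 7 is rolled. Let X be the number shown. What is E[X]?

E[X | heads] = (12+7)/2 = 19/2.
E[X | tails] = (4+10+2+11+7)/5 = 34/5.
By the law of total expectation,
E[X] = (4/9)·(19/2) + (5/9)·(34/5) = 8.

8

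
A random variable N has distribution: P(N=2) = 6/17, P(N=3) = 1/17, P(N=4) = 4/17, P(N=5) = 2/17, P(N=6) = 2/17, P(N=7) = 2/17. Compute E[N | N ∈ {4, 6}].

P(N ∈ {4, 6}) = 6/17.
Σ over the event: 4·4/17 + 6·2/17 = 28/17.
E[N | N ∈ {4, 6}] = (28/17) / (6/17) = 14/3.

14/3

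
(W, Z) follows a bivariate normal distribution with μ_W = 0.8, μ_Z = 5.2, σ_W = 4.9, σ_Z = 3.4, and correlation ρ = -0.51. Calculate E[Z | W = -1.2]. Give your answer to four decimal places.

For a bivariate normal, E[Z | W=x] = μ_Z + ρ·(σ_Z/σ_W)·(x − μ_W).
E[Z | W=-1.2] = 5.2 + (-0.51)·(3.4/4.9)·(-1.2 − (0.8)) = 5.2 + (-0.35388)·(-2) = 5.9078.

5.9078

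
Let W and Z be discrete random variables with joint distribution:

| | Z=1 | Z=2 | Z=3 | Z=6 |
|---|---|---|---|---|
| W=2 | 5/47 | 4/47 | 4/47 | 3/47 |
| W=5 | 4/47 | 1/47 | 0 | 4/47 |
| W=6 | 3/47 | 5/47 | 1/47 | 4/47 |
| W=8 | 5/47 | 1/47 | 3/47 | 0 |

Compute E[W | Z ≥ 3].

P(Z ≥ 3) = 19/47.
Σ W·P over the event = 2·(4/47) + 2·(3/47) + 5·(4/47) + 6·(1/47) + 6·(4/47) + 8·(3/47) = 88/47.
E[W | Z ≥ 3] = (88/47) / (19/47) = 88/19.

88/19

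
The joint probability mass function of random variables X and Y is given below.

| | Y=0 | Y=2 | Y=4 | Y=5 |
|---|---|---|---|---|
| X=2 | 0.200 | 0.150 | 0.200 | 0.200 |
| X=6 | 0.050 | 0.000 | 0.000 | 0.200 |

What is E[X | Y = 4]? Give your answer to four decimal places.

P(Y = 4) = 0.200.
Σ X·P over the event = 2·(0.200) = 0.400.
E[X | Y = 4] = (0.400) / (0.200) = 2.0000.

2.0000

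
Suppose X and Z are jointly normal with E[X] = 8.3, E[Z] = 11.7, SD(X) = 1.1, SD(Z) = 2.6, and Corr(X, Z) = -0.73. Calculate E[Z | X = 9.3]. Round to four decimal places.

9.9745

The regression of Z on X has slope ρ·σ_Z/σ_X and passes through (μ_X, μ_Z).
E[Z | X=9.3] = 11.7 + (-0.73)·(2.6/1.1)·(9.3 − (8.3)) = 11.7 + (-1.7255)·(1) = 9.9745.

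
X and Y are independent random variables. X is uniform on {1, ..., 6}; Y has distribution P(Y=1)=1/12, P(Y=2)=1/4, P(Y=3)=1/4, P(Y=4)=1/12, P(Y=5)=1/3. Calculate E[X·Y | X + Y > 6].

679/40

P(X + Y > 6) = 5/9.
Summing XY·P(x,y) over outcomes with X + Y > 6 gives 679/72.
E[X·Y | X + Y > 6] = (679/72) / (5/9) = 679/40.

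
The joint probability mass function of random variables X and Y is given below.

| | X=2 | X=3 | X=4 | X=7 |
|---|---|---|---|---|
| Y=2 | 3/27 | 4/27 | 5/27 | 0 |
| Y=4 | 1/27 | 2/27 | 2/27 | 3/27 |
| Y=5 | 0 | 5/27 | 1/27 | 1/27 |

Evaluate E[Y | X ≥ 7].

17/4

P(X ≥ 7) = 4/27.
Σ Y·P over the event = 4·(3/27) + 5·(1/27) = 17/27.
E[Y | X ≥ 7] = (17/27) / (4/27) = 17/4.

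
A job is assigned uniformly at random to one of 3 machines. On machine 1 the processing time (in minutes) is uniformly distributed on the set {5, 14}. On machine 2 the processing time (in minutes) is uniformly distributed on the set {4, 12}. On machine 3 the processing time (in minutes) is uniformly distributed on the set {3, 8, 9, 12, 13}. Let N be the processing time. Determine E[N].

53/6

E[N | machine 1] = (5+14)/2 = 19/2.
E[N | machine 2] = (4+12)/2 = 8.
E[N | machine 3] = (3+8+9+12+13)/5 = 9.
By the law of total expectation,
E[N] = (1/3)·(19/2) + (1/3)·(8) + (1/3)·(9) = 53/6.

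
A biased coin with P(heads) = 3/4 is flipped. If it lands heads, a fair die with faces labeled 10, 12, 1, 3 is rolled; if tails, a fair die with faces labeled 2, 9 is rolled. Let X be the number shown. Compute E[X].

E[X | heads] = (10+12+1+3)/4 = 13/2.
E[X | tails] = (2+9)/2 = 11/2.
E[X] = (3/4)·(13/2) + (1/4)·(11/2) = 25/4.

25/4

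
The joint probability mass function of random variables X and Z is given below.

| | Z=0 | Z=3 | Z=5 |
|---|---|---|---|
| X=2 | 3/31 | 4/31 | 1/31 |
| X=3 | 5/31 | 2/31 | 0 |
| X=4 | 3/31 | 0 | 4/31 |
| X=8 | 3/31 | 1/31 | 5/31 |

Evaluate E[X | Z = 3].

22/7

P(Z = 3) = 7/31.
Σ X·P over the event = 2·(4/31) + 3·(2/31) + 8·(1/31) = 22/31.
E[X | Z = 3] = (22/31) / (7/31) = 22/7.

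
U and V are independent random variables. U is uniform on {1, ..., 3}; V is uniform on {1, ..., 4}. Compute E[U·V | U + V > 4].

15/2

Outcomes with U + V > 4: (1,4), (2,3), (2,4), (3,2), (3,3), (3,4), each with probability 1/12.
E[U·V | U + V > 4] = (4 + 6 + 8 + 6 + 9 + 12) / 6 = 15/2.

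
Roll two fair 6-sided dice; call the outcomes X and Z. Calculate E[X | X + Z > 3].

P(X + Z > 3) = 11/12.
Summing X·P(x,y) over outcomes with X + Z > 3 gives 61/18.
E[X | X + Z > 3] = (61/18) / (11/12) = 122/33.

122/33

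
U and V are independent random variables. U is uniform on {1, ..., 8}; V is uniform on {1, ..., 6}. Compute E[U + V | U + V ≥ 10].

P(U + V ≥ 10) = 5/16.
Summing (U+V)·P(x,y) over outcomes with U + V ≥ 10 gives 85/24.
E[U + V | U + V ≥ 10] = (85/24) / (5/16) = 34/3.

34/3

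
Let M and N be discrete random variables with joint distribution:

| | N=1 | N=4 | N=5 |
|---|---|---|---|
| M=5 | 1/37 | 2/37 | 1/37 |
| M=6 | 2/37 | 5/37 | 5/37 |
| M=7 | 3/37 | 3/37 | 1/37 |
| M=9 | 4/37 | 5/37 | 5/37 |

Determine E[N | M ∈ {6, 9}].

48/13

P(M ∈ {6, 9}) = 26/37.
Σ N·P over the event = 1·(2/37) + 4·(5/37) + 5·(5/37) + 1·(4/37) + 4·(5/37) + 5·(5/37) = 96/37.
E[N | M ∈ {6, 9}] = (96/37) / (26/37) = 48/13.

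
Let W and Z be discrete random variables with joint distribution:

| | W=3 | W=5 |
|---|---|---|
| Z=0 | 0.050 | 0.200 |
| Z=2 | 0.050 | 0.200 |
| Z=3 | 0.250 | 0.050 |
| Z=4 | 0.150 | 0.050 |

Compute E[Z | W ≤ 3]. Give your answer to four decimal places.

2.9000

P(W ≤ 3) = 0.500.
Σ Z·P over the event = 0·(0.050) + 2·(0.050) + 3·(0.250) + 4·(0.150) = 1.450.
E[Z | W ≤ 3] = (1.450) / (0.500) = 2.9000.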